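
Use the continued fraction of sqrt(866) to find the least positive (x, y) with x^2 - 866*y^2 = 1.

(x, y) = (42435, 1442)

First expand sqrt(866) as a continued fraction. With x_i = (sqrt(866) + m_i)/d_i and (m_0, d_0) = (0, 1): a_0 = floor(sqrt(866)) = 29, since 29^2 = 841 <= 866 < 900 = 30^2.
Iterate m_{i+1} = d_i*a_i - m_i, d_{i+1} = (866 - m_{i+1}^2)/d_i, a_{i+1} = floor((a_0 + m_{i+1})/d_{i+1}):
  m_1 = 1*29 - 0 = 29, d_1 = (866 - 29^2)/1 = 25/1 = 25, a_1 = floor((29 + 29)/25) = 2.
  m_2 = 25*2 - 29 = 21, d_2 = (866 - 21^2)/25 = 425/25 = 17, a_2 = floor((29 + 21)/17) = 2.
  m_3 = 17*2 - 21 = 13, d_3 = (866 - 13^2)/17 = 697/17 = 41, a_3 = floor((29 + 13)/41) = 1.
  m_4 = 41*1 - 13 = 28, d_4 = (866 - 28^2)/41 = 82/41 = 2, a_4 = floor((29 + 28)/2) = 28.
  m_5 = 2*28 - 28 = 28, d_5 = (866 - 28^2)/2 = 82/2 = 41, a_5 = floor((29 + 28)/41) = 1.
  m_6 = 41*1 - 28 = 13, d_6 = (866 - 13^2)/41 = 697/41 = 17, a_6 = floor((29 + 13)/17) = 2.
  m_7 = 17*2 - 13 = 21, d_7 = (866 - 21^2)/17 = 425/17 = 25, a_7 = floor((29 + 21)/25) = 2.
  m_8 = 25*2 - 21 = 29, d_8 = (866 - 29^2)/25 = 25/25 = 1, a_8 = floor((29 + 29)/1) = 58.
  m_9 = 1*58 - 29 = 29, d_9 = (866 - 29^2)/1 = 25/1 = 25: (m_9, d_9) = (m_1, d_1) = (29, 25), so from here the quotients repeat a_1, ..., a_8; the period length is 8.
So sqrt(866) = [29; (2, 2, 1, 28, 1, 2, 2, 58)] with period length k = 8.
k is even, so the fundamental solution of x^2 - 866y^2 = 1 is (p_{k-1}, q_{k-1}) = (p_7, q_7); compute convergents through index 7.
Convergents (p_i = a_i*p_{i-1} + p_{i-2}, q_i = a_i*q_{i-1} + q_{i-2} with p_{-2}=0, p_{-1}=1, q_{-2}=1, q_{-1}=0):
  i=0: a_0=29, p_0 = 29*1 + 0 = 29, q_0 = 29*0 + 1 = 1.
  i=1: a_1=2, p_1 = 2*29 + 1 = 59, q_1 = 2*1 + 0 = 2.
  i=2: a_2=2, p_2 = 2*59 + 29 = 147, q_2 = 2*2 + 1 = 5.
  i=3: a_3=1, p_3 = 1*147 + 59 = 206, q_3 = 1*5 + 2 = 7.
  i=4: a_4=28, p_4 = 28*206 + 147 = 5915, q_4 = 28*7 + 5 = 201.
  i=5: a_5=1, p_5 = 1*5915 + 206 = 6121, q_5 = 1*201 + 7 = 208.
  i=6: a_6=2, p_6 = 2*6121 + 5915 = 18157, q_6 = 2*208 + 201 = 617.
  i=7: a_7=2, p_7 = 2*18157 + 6121 = 42435, q_7 = 2*617 + 208 = 1442.
Check: 42435^2 - 866*1442^2 = 1800729225 - 1800729224 = 1, so (x, y) = (42435, 1442) solves the equation, and by the theorem it is the least positive solution.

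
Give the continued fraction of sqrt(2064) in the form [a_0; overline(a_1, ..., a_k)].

Write x_i = (sqrt(2064) + m_i)/d_i with (m_0, d_0) = (0, 1). a_0 = floor(sqrt(2064)) = 45, since 45^2 = 2025 <= 2064 < 2116 = 46^2.
Iterate m_{i+1} = d_i*a_i - m_i, d_{i+1} = (2064 - m_{i+1}^2)/d_i, a_{i+1} = floor((a_0 + m_{i+1})/d_{i+1}):
  m_1 = 1*45 - 0 = 45, d_1 = (2064 - 45^2)/1 = 39/1 = 39, a_1 = floor((45 + 45)/39) = 2.
  m_2 = 39*2 - 45 = 33, d_2 = (2064 - 33^2)/39 = 975/39 = 25, a_2 = floor((45 + 33)/25) = 3.
  m_3 = 25*3 - 33 = 42, d_3 = (2064 - 42^2)/25 = 300/25 = 12, a_3 = floor((45 + 42)/12) = 7.
  m_4 = 12*7 - 42 = 42, d_4 = (2064 - 42^2)/12 = 300/12 = 25, a_4 = floor((45 + 42)/25) = 3.
  m_5 = 25*3 - 42 = 33, d_5 = (2064 - 33^2)/25 = 975/25 = 39, a_5 = floor((45 + 33)/39) = 2.
  m_6 = 39*2 - 33 = 45, d_6 = (2064 - 45^2)/39 = 39/39 = 1, a_6 = floor((45 + 45)/1) = 90.
  m_7 = 1*90 - 45 = 45, d_7 = (2064 - 45^2)/1 = 39/1 = 39: (m_7, d_7) = (m_1, d_1) = (45, 39), so from here the quotients repeat a_1, ..., a_6; the period length is 6.
Hence the expansion of sqrt(2064) is a_0 = 45 followed by the repeating block 2, 3, 7, 3, 2, 90 (period 6).

[45; overline(2, 3, 7, 3, 2, 90)]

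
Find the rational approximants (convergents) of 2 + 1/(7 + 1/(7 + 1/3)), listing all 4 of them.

2/1, 15/7, 107/50, 336/157

Using the convergent recurrence p_i = a_i*p_{i-1} + p_{i-2}, q_i = a_i*q_{i-1} + q_{i-2} with p_{-2}=0, p_{-1}=1, q_{-2}=1, q_{-1}=0:
  i=0: a_0=2, p_0 = 2*1 + 0 = 2, q_0 = 2*0 + 1 = 1.
  i=1: a_1=7, p_1 = 7*2 + 1 = 15, q_1 = 7*1 + 0 = 7.
  i=2: a_2=7, p_2 = 7*15 + 2 = 107, q_2 = 7*7 + 1 = 50.
  i=3: a_3=3, p_3 = 3*107 + 15 = 336, q_3 = 3*50 + 7 = 157.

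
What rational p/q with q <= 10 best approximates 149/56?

Expand x = 149/56 as a continued fraction with the Euclidean algorithm:
  149 = 2*56 + 37, so a_0 = 2.
  56 = 1*37 + 19, so a_1 = 1.
  37 = 1*19 + 18, so a_2 = 1.
  19 = 1*18 + 1, so a_3 = 1.
  18 = 18*1 + 0, so a_4 = 18.
so x = [2; 1, 1, 1, 18].
Convergents (p_i = a_i*p_{i-1} + p_{i-2}, q_i = a_i*q_{i-1} + q_{i-2} with p_{-2}=0, p_{-1}=1, q_{-2}=1, q_{-1}=0), until the denominator exceeds 10:
  i=0: a_0=2, p_0 = 2*1 + 0 = 2, q_0 = 2*0 + 1 = 1.
  i=1: a_1=1, p_1 = 1*2 + 1 = 3, q_1 = 1*1 + 0 = 1.
  i=2: a_2=1, p_2 = 1*3 + 2 = 5, q_2 = 1*1 + 1 = 2.
  i=3: a_3=1, p_3 = 1*5 + 3 = 8, q_3 = 1*2 + 1 = 3.
  i=4: a_4=18, p_4 = 18*8 + 5 = 149, q_4 = 18*3 + 2 = 56.
q_4 = 56 > 10, so the last convergent with denominator <= 10 is p_3/q_3 = 8/3.
The closest fraction with denominator <= 10 is either p_3/q_3 or the intermediate fraction (k*p_3 + p_2)/(k*q_3 + q_2) with the largest k >= 1 whose denominator stays <= 10; these approach x as k grows, and every other convergent or intermediate fraction in range is farther away.
Largest k: floor((10 - q_2)/q_3) = floor((10 - 2)/3) = 2.
That gives (2*8 + 5)/(2*3 + 2) = 21/8.
Compare the errors: |x - 8/3| = |149*3 - 8*56|/(56*3) = 1/168, and |x - 21/8| = |149*8 - 21*56|/(56*8) = 16/448.
Cross-multiplying, 1*448 = 448 < 2688 = 16*168, so 1/168 is smaller: the convergent 8/3 is closer to x than 21/8.

8/3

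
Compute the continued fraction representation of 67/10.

[6; 1, 2, 3]

Run the Euclidean algorithm on 67 and 10; the successive quotients are the partial quotients a_0, a_1, ... (each step inverts the fractional part left over by the previous one):
  67 = 6*10 + 7, so a_0 = 6.
  10 = 1*7 + 3, so a_1 = 1.
  7 = 2*3 + 1, so a_2 = 2.
  3 = 3*1 + 0, so a_3 = 3.
The remainder reaches 0 after 4 divisions, so the expansion has 4 partial quotients, read off in order.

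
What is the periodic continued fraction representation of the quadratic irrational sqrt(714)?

[26; (1, 2, 1, 1, 2, 1, 1, 2, 1, 52)]

Write x_i = (sqrt(714) + m_i)/d_i with (m_0, d_0) = (0, 1). a_0 = floor(sqrt(714)) = 26, since 26^2 = 676 <= 714 < 729 = 27^2.
Iterate m_{i+1} = d_i*a_i - m_i, d_{i+1} = (714 - m_{i+1}^2)/d_i, a_{i+1} = floor((a_0 + m_{i+1})/d_{i+1}):
  m_1 = 1*26 - 0 = 26, d_1 = (714 - 26^2)/1 = 38/1 = 38, a_1 = floor((26 + 26)/38) = 1.
  m_2 = 38*1 - 26 = 12, d_2 = (714 - 12^2)/38 = 570/38 = 15, a_2 = floor((26 + 12)/15) = 2.
  m_3 = 15*2 - 12 = 18, d_3 = (714 - 18^2)/15 = 390/15 = 26, a_3 = floor((26 + 18)/26) = 1.
  m_4 = 26*1 - 18 = 8, d_4 = (714 - 8^2)/26 = 650/26 = 25, a_4 = floor((26 + 8)/25) = 1.
  m_5 = 25*1 - 8 = 17, d_5 = (714 - 17^2)/25 = 425/25 = 17, a_5 = floor((26 + 17)/17) = 2.
  m_6 = 17*2 - 17 = 17, d_6 = (714 - 17^2)/17 = 425/17 = 25, a_6 = floor((26 + 17)/25) = 1.
  m_7 = 25*1 - 17 = 8, d_7 = (714 - 8^2)/25 = 650/25 = 26, a_7 = floor((26 + 8)/26) = 1.
  m_8 = 26*1 - 8 = 18, d_8 = (714 - 18^2)/26 = 390/26 = 15, a_8 = floor((26 + 18)/15) = 2.
  m_9 = 15*2 - 18 = 12, d_9 = (714 - 12^2)/15 = 570/15 = 38, a_9 = floor((26 + 12)/38) = 1.
  m_10 = 38*1 - 12 = 26, d_10 = (714 - 26^2)/38 = 38/38 = 1, a_10 = floor((26 + 26)/1) = 52.
  m_11 = 1*52 - 26 = 26, d_11 = (714 - 26^2)/1 = 38/1 = 38: (m_11, d_11) = (m_1, d_1) = (26, 38), so from here the quotients repeat a_1, ..., a_10; the period length is 10.
Hence the expansion of sqrt(714) is a_0 = 26 followed by the repeating block 1, 2, 1, 1, 2, 1, 1, 2, 1, 52 (period 10).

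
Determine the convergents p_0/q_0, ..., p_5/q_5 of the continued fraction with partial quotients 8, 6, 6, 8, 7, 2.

Using the convergent recurrence p_i = a_i*p_{i-1} + p_{i-2}, q_i = a_i*q_{i-1} + q_{i-2} with p_{-2}=0, p_{-1}=1, q_{-2}=1, q_{-1}=0:
  i=0: a_0=8, p_0 = 8*1 + 0 = 8, q_0 = 8*0 + 1 = 1.
  i=1: a_1=6, p_1 = 6*8 + 1 = 49, q_1 = 6*1 + 0 = 6.
  i=2: a_2=6, p_2 = 6*49 + 8 = 302, q_2 = 6*6 + 1 = 37.
  i=3: a_3=8, p_3 = 8*302 + 49 = 2465, q_3 = 8*37 + 6 = 302.
  i=4: a_4=7, p_4 = 7*2465 + 302 = 17557, q_4 = 7*302 + 37 = 2151.
  i=5: a_5=2, p_5 = 2*17557 + 2465 = 37579, q_5 = 2*2151 + 302 = 4604.

8/1, 49/6, 302/37, 2465/302, 17557/2151, 37579/4604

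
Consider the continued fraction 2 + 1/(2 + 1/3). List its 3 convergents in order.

Using the convergent recurrence p_i = a_i*p_{i-1} + p_{i-2}, q_i = a_i*q_{i-1} + q_{i-2} with p_{-2}=0, p_{-1}=1, q_{-2}=1, q_{-1}=0:
  i=0: a_0=2, p_0 = 2*1 + 0 = 2, q_0 = 2*0 + 1 = 1.
  i=1: a_1=2, p_1 = 2*2 + 1 = 5, q_1 = 2*1 + 0 = 2.
  i=2: a_2=3, p_2 = 3*5 + 2 = 17, q_2 = 3*2 + 1 = 7.

2/1, 5/2, 17/7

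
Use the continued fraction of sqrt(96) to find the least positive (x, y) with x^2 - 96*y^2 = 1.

(x, y) = (49, 5)

First expand sqrt(96) as a continued fraction. With x_i = (sqrt(96) + m_i)/d_i and (m_0, d_0) = (0, 1): a_0 = floor(sqrt(96)) = 9, since 9^2 = 81 <= 96 < 100 = 10^2.
Iterate m_{i+1} = d_i*a_i - m_i, d_{i+1} = (96 - m_{i+1}^2)/d_i, a_{i+1} = floor((a_0 + m_{i+1})/d_{i+1}):
  m_1 = 1*9 - 0 = 9, d_1 = (96 - 9^2)/1 = 15/1 = 15, a_1 = floor((9 + 9)/15) = 1.
  m_2 = 15*1 - 9 = 6, d_2 = (96 - 6^2)/15 = 60/15 = 4, a_2 = floor((9 + 6)/4) = 3.
  m_3 = 4*3 - 6 = 6, d_3 = (96 - 6^2)/4 = 60/4 = 15, a_3 = floor((9 + 6)/15) = 1.
  m_4 = 15*1 - 6 = 9, d_4 = (96 - 9^2)/15 = 15/15 = 1, a_4 = floor((9 + 9)/1) = 18.
  m_5 = 1*18 - 9 = 9, d_5 = (96 - 9^2)/1 = 15/1 = 15: (m_5, d_5) = (m_1, d_1) = (9, 15), so from here the quotients repeat a_1, ..., a_4; the period length is 4.
So sqrt(96) = [9; (1, 3, 1, 18)] with period length k = 4.
k is even, so the fundamental solution of x^2 - 96y^2 = 1 is (p_{k-1}, q_{k-1}) = (p_3, q_3); compute convergents through index 3.
Convergents (p_i = a_i*p_{i-1} + p_{i-2}, q_i = a_i*q_{i-1} + q_{i-2} with p_{-2}=0, p_{-1}=1, q_{-2}=1, q_{-1}=0):
  i=0: a_0=9, p_0 = 9*1 + 0 = 9, q_0 = 9*0 + 1 = 1.
  i=1: a_1=1, p_1 = 1*9 + 1 = 10, q_1 = 1*1 + 0 = 1.
  i=2: a_2=3, p_2 = 3*10 + 9 = 39, q_2 = 3*1 + 1 = 4.
  i=3: a_3=1, p_3 = 1*39 + 10 = 49, q_3 = 1*4 + 1 = 5.
Check: 49^2 - 96*5^2 = 2401 - 2400 = 1, so (x, y) = (49, 5) solves the equation, and by the theorem it is the least positive solution.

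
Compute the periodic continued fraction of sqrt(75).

Write x_i = (sqrt(75) + m_i)/d_i with (m_0, d_0) = (0, 1). a_0 = floor(sqrt(75)) = 8, since 8^2 = 64 <= 75 < 81 = 9^2.
Iterate m_{i+1} = d_i*a_i - m_i, d_{i+1} = (75 - m_{i+1}^2)/d_i, a_{i+1} = floor((a_0 + m_{i+1})/d_{i+1}):
  m_1 = 1*8 - 0 = 8, d_1 = (75 - 8^2)/1 = 11/1 = 11, a_1 = floor((8 + 8)/11) = 1.
  m_2 = 11*1 - 8 = 3, d_2 = (75 - 3^2)/11 = 66/11 = 6, a_2 = floor((8 + 3)/6) = 1.
  m_3 = 6*1 - 3 = 3, d_3 = (75 - 3^2)/6 = 66/6 = 11, a_3 = floor((8 + 3)/11) = 1.
  m_4 = 11*1 - 3 = 8, d_4 = (75 - 8^2)/11 = 11/11 = 1, a_4 = floor((8 + 8)/1) = 16.
  m_5 = 1*16 - 8 = 8, d_5 = (75 - 8^2)/1 = 11/1 = 11: (m_5, d_5) = (m_1, d_1) = (8, 11), so from here the quotients repeat a_1, ..., a_4; the period length is 4.
Hence the expansion of sqrt(75) is a_0 = 8 followed by the repeating block 1, 1, 1, 16 (period 4).

[8; (1, 1, 1, 16)]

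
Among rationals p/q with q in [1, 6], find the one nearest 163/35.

14/3

Expand x = 163/35 as a continued fraction with the Euclidean algorithm:
  163 = 4*35 + 23, so a_0 = 4.
  35 = 1*23 + 12, so a_1 = 1.
  23 = 1*12 + 11, so a_2 = 1.
  12 = 1*11 + 1, so a_3 = 1.
  11 = 11*1 + 0, so a_4 = 11.
so x = [4; 1, 1, 1, 11].
Convergents (p_i = a_i*p_{i-1} + p_{i-2}, q_i = a_i*q_{i-1} + q_{i-2} with p_{-2}=0, p_{-1}=1, q_{-2}=1, q_{-1}=0), until the denominator exceeds 6:
  i=0: a_0=4, p_0 = 4*1 + 0 = 4, q_0 = 4*0 + 1 = 1.
  i=1: a_1=1, p_1 = 1*4 + 1 = 5, q_1 = 1*1 + 0 = 1.
  i=2: a_2=1, p_2 = 1*5 + 4 = 9, q_2 = 1*1 + 1 = 2.
  i=3: a_3=1, p_3 = 1*9 + 5 = 14, q_3 = 1*2 + 1 = 3.
  i=4: a_4=11, p_4 = 11*14 + 9 = 163, q_4 = 11*3 + 2 = 35.
q_4 = 35 > 6, so the last convergent with denominator <= 6 is p_3/q_3 = 14/3.
The closest fraction with denominator <= 6 is either p_3/q_3 or the intermediate fraction (k*p_3 + p_2)/(k*q_3 + q_2) with the largest k >= 1 whose denominator stays <= 6; these approach x as k grows, and every other convergent or intermediate fraction in range is farther away.
Largest k: floor((6 - q_2)/q_3) = floor((6 - 2)/3) = 1.
That gives (1*14 + 9)/(1*3 + 2) = 23/5.
Compare the errors: |x - 14/3| = |163*3 - 14*35|/(35*3) = 1/105, and |x - 23/5| = |163*5 - 23*35|/(35*5) = 10/175.
Cross-multiplying, 1*175 = 175 < 1050 = 10*105, so 1/105 is smaller: the convergent 14/3 is closer to x than 23/5.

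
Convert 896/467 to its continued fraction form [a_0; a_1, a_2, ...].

Run the Euclidean algorithm on 896 and 467; the successive quotients are the partial quotients a_0, a_1, ... (each step inverts the fractional part left over by the previous one):
  896 = 1*467 + 429, so a_0 = 1.
  467 = 1*429 + 38, so a_1 = 1.
  429 = 11*38 + 11, so a_2 = 11.
  38 = 3*11 + 5, so a_3 = 3.
  11 = 2*5 + 1, so a_4 = 2.
  5 = 5*1 + 0, so a_5 = 5.
The remainder reaches 0 after 6 divisions, so the expansion has 6 partial quotients, read off in order.

[1; 1, 11, 3, 2, 5]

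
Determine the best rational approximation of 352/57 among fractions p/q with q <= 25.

Expand x = 352/57 as a continued fraction with the Euclidean algorithm:
  352 = 6*57 + 10, so a_0 = 6.
  57 = 5*10 + 7, so a_1 = 5.
  10 = 1*7 + 3, so a_2 = 1.
  7 = 2*3 + 1, so a_3 = 2.
  3 = 3*1 + 0, so a_4 = 3.
so x = [6; 5, 1, 2, 3].
Convergents (p_i = a_i*p_{i-1} + p_{i-2}, q_i = a_i*q_{i-1} + q_{i-2} with p_{-2}=0, p_{-1}=1, q_{-2}=1, q_{-1}=0), until the denominator exceeds 25:
  i=0: a_0=6, p_0 = 6*1 + 0 = 6, q_0 = 6*0 + 1 = 1.
  i=1: a_1=5, p_1 = 5*6 + 1 = 31, q_1 = 5*1 + 0 = 5.
  i=2: a_2=1, p_2 = 1*31 + 6 = 37, q_2 = 1*5 + 1 = 6.
  i=3: a_3=2, p_3 = 2*37 + 31 = 105, q_3 = 2*6 + 5 = 17.
  i=4: a_4=3, p_4 = 3*105 + 37 = 352, q_4 = 3*17 + 6 = 57.
q_4 = 57 > 25, so the last convergent with denominator <= 25 is p_3/q_3 = 105/17.
The closest fraction with denominator <= 25 is either p_3/q_3 or the intermediate fraction (k*p_3 + p_2)/(k*q_3 + q_2) with the largest k >= 1 whose denominator stays <= 25; these approach x as k grows, and every other convergent or intermediate fraction in range is farther away.
Largest k: floor((25 - q_2)/q_3) = floor((25 - 6)/17) = 1.
That gives (1*105 + 37)/(1*17 + 6) = 142/23.
Compare the errors: |x - 105/17| = |352*17 - 105*57|/(57*17) = 1/969, and |x - 142/23| = |352*23 - 142*57|/(57*23) = 2/1311.
Cross-multiplying, 1*1311 = 1311 < 1938 = 2*969, so 1/969 is smaller: the convergent 105/17 is closer to x than 142/23.

105/17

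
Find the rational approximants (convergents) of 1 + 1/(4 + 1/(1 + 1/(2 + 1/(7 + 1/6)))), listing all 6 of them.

1/1, 5/4, 6/5, 17/14, 125/103, 767/632

Using the convergent recurrence p_i = a_i*p_{i-1} + p_{i-2}, q_i = a_i*q_{i-1} + q_{i-2} with p_{-2}=0, p_{-1}=1, q_{-2}=1, q_{-1}=0:
  i=0: a_0=1, p_0 = 1*1 + 0 = 1, q_0 = 1*0 + 1 = 1.
  i=1: a_1=4, p_1 = 4*1 + 1 = 5, q_1 = 4*1 + 0 = 4.
  i=2: a_2=1, p_2 = 1*5 + 1 = 6, q_2 = 1*4 + 1 = 5.
  i=3: a_3=2, p_3 = 2*6 + 5 = 17, q_3 = 2*5 + 4 = 14.
  i=4: a_4=7, p_4 = 7*17 + 6 = 125, q_4 = 7*14 + 5 = 103.
  i=5: a_5=6, p_5 = 6*125 + 17 = 767, q_5 = 6*103 + 14 = 632.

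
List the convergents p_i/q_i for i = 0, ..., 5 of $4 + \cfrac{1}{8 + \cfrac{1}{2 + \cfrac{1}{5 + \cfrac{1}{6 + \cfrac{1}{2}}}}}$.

Using the convergent recurrence p_i = a_i*p_{i-1} + p_{i-2}, q_i = a_i*q_{i-1} + q_{i-2} with p_{-2}=0, p_{-1}=1, q_{-2}=1, q_{-1}=0:
  i=0: a_0=4, p_0 = 4*1 + 0 = 4, q_0 = 4*0 + 1 = 1.
  i=1: a_1=8, p_1 = 8*4 + 1 = 33, q_1 = 8*1 + 0 = 8.
  i=2: a_2=2, p_2 = 2*33 + 4 = 70, q_2 = 2*8 + 1 = 17.
  i=3: a_3=5, p_3 = 5*70 + 33 = 383, q_3 = 5*17 + 8 = 93.
  i=4: a_4=6, p_4 = 6*383 + 70 = 2368, q_4 = 6*93 + 17 = 575.
  i=5: a_5=2, p_5 = 2*2368 + 383 = 5119, q_5 = 2*575 + 93 = 1243.

4/1, 33/8, 70/17, 383/93, 2368/575, 5119/1243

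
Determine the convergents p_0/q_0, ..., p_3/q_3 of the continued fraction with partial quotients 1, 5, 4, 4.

1/1, 6/5, 25/21, 106/89

Using the convergent recurrence p_i = a_i*p_{i-1} + p_{i-2}, q_i = a_i*q_{i-1} + q_{i-2} with p_{-2}=0, p_{-1}=1, q_{-2}=1, q_{-1}=0:
  i=0: a_0=1, p_0 = 1*1 + 0 = 1, q_0 = 1*0 + 1 = 1.
  i=1: a_1=5, p_1 = 5*1 + 1 = 6, q_1 = 5*1 + 0 = 5.
  i=2: a_2=4, p_2 = 4*6 + 1 = 25, q_2 = 4*5 + 1 = 21.
  i=3: a_3=4, p_3 = 4*25 + 6 = 106, q_3 = 4*21 + 5 = 89.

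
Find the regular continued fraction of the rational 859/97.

[8; 1, 5, 1, 13]

Run the Euclidean algorithm on 859 and 97; the successive quotients are the partial quotients a_0, a_1, ... (each step inverts the fractional part left over by the previous one):
  859 = 8*97 + 83, so a_0 = 8.
  97 = 1*83 + 14, so a_1 = 1.
  83 = 5*14 + 13, so a_2 = 5.
  14 = 1*13 + 1, so a_3 = 1.
  13 = 13*1 + 0, so a_4 = 13.
The remainder reaches 0 after 5 divisions, so the expansion has 5 partial quotients, read off in order.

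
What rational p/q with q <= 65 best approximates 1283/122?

Expand x = 1283/122 as a continued fraction with the Euclidean algorithm:
  1283 = 10*122 + 63, so a_0 = 10.
  122 = 1*63 + 59, so a_1 = 1.
  63 = 1*59 + 4, so a_2 = 1.
  59 = 14*4 + 3, so a_3 = 14.
  4 = 1*3 + 1, so a_4 = 1.
  3 = 3*1 + 0, so a_5 = 3.
so x = [10; 1, 1, 14, 1, 3].
Convergents (p_i = a_i*p_{i-1} + p_{i-2}, q_i = a_i*q_{i-1} + q_{i-2} with p_{-2}=0, p_{-1}=1, q_{-2}=1, q_{-1}=0), until the denominator exceeds 65:
  i=0: a_0=10, p_0 = 10*1 + 0 = 10, q_0 = 10*0 + 1 = 1.
  i=1: a_1=1, p_1 = 1*10 + 1 = 11, q_1 = 1*1 + 0 = 1.
  i=2: a_2=1, p_2 = 1*11 + 10 = 21, q_2 = 1*1 + 1 = 2.
  i=3: a_3=14, p_3 = 14*21 + 11 = 305, q_3 = 14*2 + 1 = 29.
  i=4: a_4=1, p_4 = 1*305 + 21 = 326, q_4 = 1*29 + 2 = 31.
  i=5: a_5=3, p_5 = 3*326 + 305 = 1283, q_5 = 3*31 + 29 = 122.
q_5 = 122 > 65, so the last convergent with denominator <= 65 is p_4/q_4 = 326/31.
The closest fraction with denominator <= 65 is either p_4/q_4 or the intermediate fraction (k*p_4 + p_3)/(k*q_4 + q_3) with the largest k >= 1 whose denominator stays <= 65; these approach x as k grows, and every other convergent or intermediate fraction in range is farther away.
Largest k: floor((65 - q_3)/q_4) = floor((65 - 29)/31) = 1.
That gives (1*326 + 305)/(1*31 + 29) = 631/60.
Compare the errors: |x - 326/31| = |1283*31 - 326*122|/(122*31) = 1/3782, and |x - 631/60| = |1283*60 - 631*122|/(122*60) = 2/7320.
Cross-multiplying, 1*7320 = 7320 < 7564 = 2*3782, so 1/3782 is smaller: the convergent 326/31 is closer to x than 631/60.

326/31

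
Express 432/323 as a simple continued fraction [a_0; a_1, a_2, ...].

[1; 2, 1, 26, 4]

Run the Euclidean algorithm on 432 and 323; the successive quotients are the partial quotients a_0, a_1, ... (each step inverts the fractional part left over by the previous one):
  432 = 1*323 + 109, so a_0 = 1.
  323 = 2*109 + 105, so a_1 = 2.
  109 = 1*105 + 4, so a_2 = 1.
  105 = 26*4 + 1, so a_3 = 26.
  4 = 4*1 + 0, so a_4 = 4.
The remainder reaches 0 after 5 divisions, so the expansion has 5 partial quotients, read off in order.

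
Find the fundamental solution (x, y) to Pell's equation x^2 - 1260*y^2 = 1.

(x, y) = (71, 2)

First expand sqrt(1260) as a continued fraction. With x_i = (sqrt(1260) + m_i)/d_i and (m_0, d_0) = (0, 1): a_0 = floor(sqrt(1260)) = 35, since 35^2 = 1225 <= 1260 < 1296 = 36^2.
Iterate m_{i+1} = d_i*a_i - m_i, d_{i+1} = (1260 - m_{i+1}^2)/d_i, a_{i+1} = floor((a_0 + m_{i+1})/d_{i+1}):
  m_1 = 1*35 - 0 = 35, d_1 = (1260 - 35^2)/1 = 35/1 = 35, a_1 = floor((35 + 35)/35) = 2.
  m_2 = 35*2 - 35 = 35, d_2 = (1260 - 35^2)/35 = 35/35 = 1, a_2 = floor((35 + 35)/1) = 70.
  m_3 = 1*70 - 35 = 35, d_3 = (1260 - 35^2)/1 = 35/1 = 35: (m_3, d_3) = (m_1, d_1) = (35, 35), so from here the quotients repeat a_1, a_2; the period length is 2.
So sqrt(1260) = [35; (2, 70)] with period length k = 2.
k is even, so the fundamental solution of x^2 - 1260y^2 = 1 is (p_{k-1}, q_{k-1}) = (p_1, q_1); compute convergents through index 1.
Convergents (p_i = a_i*p_{i-1} + p_{i-2}, q_i = a_i*q_{i-1} + q_{i-2} with p_{-2}=0, p_{-1}=1, q_{-2}=1, q_{-1}=0):
  i=0: a_0=35, p_0 = 35*1 + 0 = 35, q_0 = 35*0 + 1 = 1.
  i=1: a_1=2, p_1 = 2*35 + 1 = 71, q_1 = 2*1 + 0 = 2.
Check: 71^2 - 1260*2^2 = 5041 - 5040 = 1, so (x, y) = (71, 2) solves the equation, and by the theorem it is the least positive solution.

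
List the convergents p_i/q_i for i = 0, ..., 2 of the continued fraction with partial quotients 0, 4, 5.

Using the convergent recurrence p_i = a_i*p_{i-1} + p_{i-2}, q_i = a_i*q_{i-1} + q_{i-2} with p_{-2}=0, p_{-1}=1, q_{-2}=1, q_{-1}=0:
  i=0: a_0=0, p_0 = 0*1 + 0 = 0, q_0 = 0*0 + 1 = 1.
  i=1: a_1=4, p_1 = 4*0 + 1 = 1, q_1 = 4*1 + 0 = 4.
  i=2: a_2=5, p_2 = 5*1 + 0 = 5, q_2 = 5*4 + 1 = 21.

0/1, 1/4, 5/21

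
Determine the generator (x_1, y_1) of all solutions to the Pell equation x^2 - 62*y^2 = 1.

(x, y) = (63, 8)

First expand sqrt(62) as a continued fraction. With x_i = (sqrt(62) + m_i)/d_i and (m_0, d_0) = (0, 1): a_0 = floor(sqrt(62)) = 7, since 7^2 = 49 <= 62 < 64 = 8^2.
Iterate m_{i+1} = d_i*a_i - m_i, d_{i+1} = (62 - m_{i+1}^2)/d_i, a_{i+1} = floor((a_0 + m_{i+1})/d_{i+1}):
  m_1 = 1*7 - 0 = 7, d_1 = (62 - 7^2)/1 = 13/1 = 13, a_1 = floor((7 + 7)/13) = 1.
  m_2 = 13*1 - 7 = 6, d_2 = (62 - 6^2)/13 = 26/13 = 2, a_2 = floor((7 + 6)/2) = 6.
  m_3 = 2*6 - 6 = 6, d_3 = (62 - 6^2)/2 = 26/2 = 13, a_3 = floor((7 + 6)/13) = 1.
  m_4 = 13*1 - 6 = 7, d_4 = (62 - 7^2)/13 = 13/13 = 1, a_4 = floor((7 + 7)/1) = 14.
  m_5 = 1*14 - 7 = 7, d_5 = (62 - 7^2)/1 = 13/1 = 13: (m_5, d_5) = (m_1, d_1) = (7, 13), so from here the quotients repeat a_1, ..., a_4; the period length is 4.
So sqrt(62) = [7; (1, 6, 1, 14)] with period length k = 4.
k is even, so the fundamental solution of x^2 - 62y^2 = 1 is (p_{k-1}, q_{k-1}) = (p_3, q_3); compute convergents through index 3.
Convergents (p_i = a_i*p_{i-1} + p_{i-2}, q_i = a_i*q_{i-1} + q_{i-2} with p_{-2}=0, p_{-1}=1, q_{-2}=1, q_{-1}=0):
  i=0: a_0=7, p_0 = 7*1 + 0 = 7, q_0 = 7*0 + 1 = 1.
  i=1: a_1=1, p_1 = 1*7 + 1 = 8, q_1 = 1*1 + 0 = 1.
  i=2: a_2=6, p_2 = 6*8 + 7 = 55, q_2 = 6*1 + 1 = 7.
  i=3: a_3=1, p_3 = 1*55 + 8 = 63, q_3 = 1*7 + 1 = 8.
Check: 63^2 - 62*8^2 = 3969 - 3968 = 1, so (x, y) = (63, 8) solves the equation, and by the theorem it is the least positive solution.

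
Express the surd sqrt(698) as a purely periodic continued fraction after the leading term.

[26; (2, 2, 1, 1, 1, 1, 2, 2, 52)]

Write x_i = (sqrt(698) + m_i)/d_i with (m_0, d_0) = (0, 1). a_0 = floor(sqrt(698)) = 26, since 26^2 = 676 <= 698 < 729 = 27^2.
Iterate m_{i+1} = d_i*a_i - m_i, d_{i+1} = (698 - m_{i+1}^2)/d_i, a_{i+1} = floor((a_0 + m_{i+1})/d_{i+1}):
  m_1 = 1*26 - 0 = 26, d_1 = (698 - 26^2)/1 = 22/1 = 22, a_1 = floor((26 + 26)/22) = 2.
  m_2 = 22*2 - 26 = 18, d_2 = (698 - 18^2)/22 = 374/22 = 17, a_2 = floor((26 + 18)/17) = 2.
  m_3 = 17*2 - 18 = 16, d_3 = (698 - 16^2)/17 = 442/17 = 26, a_3 = floor((26 + 16)/26) = 1.
  m_4 = 26*1 - 16 = 10, d_4 = (698 - 10^2)/26 = 598/26 = 23, a_4 = floor((26 + 10)/23) = 1.
  m_5 = 23*1 - 10 = 13, d_5 = (698 - 13^2)/23 = 529/23 = 23, a_5 = floor((26 + 13)/23) = 1.
  m_6 = 23*1 - 13 = 10, d_6 = (698 - 10^2)/23 = 598/23 = 26, a_6 = floor((26 + 10)/26) = 1.
  m_7 = 26*1 - 10 = 16, d_7 = (698 - 16^2)/26 = 442/26 = 17, a_7 = floor((26 + 16)/17) = 2.
  m_8 = 17*2 - 16 = 18, d_8 = (698 - 18^2)/17 = 374/17 = 22, a_8 = floor((26 + 18)/22) = 2.
  m_9 = 22*2 - 18 = 26, d_9 = (698 - 26^2)/22 = 22/22 = 1, a_9 = floor((26 + 26)/1) = 52.
  m_10 = 1*52 - 26 = 26, d_10 = (698 - 26^2)/1 = 22/1 = 22: (m_10, d_10) = (m_1, d_1) = (26, 22), so from here the quotients repeat a_1, ..., a_9; the period length is 9.
Hence the expansion of sqrt(698) is a_0 = 26 followed by the repeating block 2, 2, 1, 1, 1, 1, 2, 2, 52 (period 9).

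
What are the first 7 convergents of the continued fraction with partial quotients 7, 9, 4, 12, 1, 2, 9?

7/1, 64/9, 263/37, 3220/453, 3483/490, 10186/1433, 95157/13387

Using the convergent recurrence p_i = a_i*p_{i-1} + p_{i-2}, q_i = a_i*q_{i-1} + q_{i-2} with p_{-2}=0, p_{-1}=1, q_{-2}=1, q_{-1}=0:
  i=0: a_0=7, p_0 = 7*1 + 0 = 7, q_0 = 7*0 + 1 = 1.
  i=1: a_1=9, p_1 = 9*7 + 1 = 64, q_1 = 9*1 + 0 = 9.
  i=2: a_2=4, p_2 = 4*64 + 7 = 263, q_2 = 4*9 + 1 = 37.
  i=3: a_3=12, p_3 = 12*263 + 64 = 3220, q_3 = 12*37 + 9 = 453.
  i=4: a_4=1, p_4 = 1*3220 + 263 = 3483, q_4 = 1*453 + 37 = 490.
  i=5: a_5=2, p_5 = 2*3483 + 3220 = 10186, q_5 = 2*490 + 453 = 1433.
  i=6: a_6=9, p_6 = 9*10186 + 3483 = 95157, q_6 = 9*1433 + 490 = 13387.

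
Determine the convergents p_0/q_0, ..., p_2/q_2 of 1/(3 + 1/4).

Using the convergent recurrence p_i = a_i*p_{i-1} + p_{i-2}, q_i = a_i*q_{i-1} + q_{i-2} with p_{-2}=0, p_{-1}=1, q_{-2}=1, q_{-1}=0:
  i=0: a_0=0, p_0 = 0*1 + 0 = 0, q_0 = 0*0 + 1 = 1.
  i=1: a_1=3, p_1 = 3*0 + 1 = 1, q_1 = 3*1 + 0 = 3.
  i=2: a_2=4, p_2 = 4*1 + 0 = 4, q_2 = 4*3 + 1 = 13.

0/1, 1/3, 4/13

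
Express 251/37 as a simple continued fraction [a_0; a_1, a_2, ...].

[6; 1, 3, 1, 1, 1, 2]

Run the Euclidean algorithm on 251 and 37; the successive quotients are the partial quotients a_0, a_1, ... (each step inverts the fractional part left over by the previous one):
  251 = 6*37 + 29, so a_0 = 6.
  37 = 1*29 + 8, so a_1 = 1.
  29 = 3*8 + 5, so a_2 = 3.
  8 = 1*5 + 3, so a_3 = 1.
  5 = 1*3 + 2, so a_4 = 1.
  3 = 1*2 + 1, so a_5 = 1.
  2 = 2*1 + 0, so a_6 = 2.
The remainder reaches 0 after 7 divisions, so the expansion has 7 partial quotients, read off in order.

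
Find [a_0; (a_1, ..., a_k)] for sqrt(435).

Write x_i = (sqrt(435) + m_i)/d_i with (m_0, d_0) = (0, 1). a_0 = floor(sqrt(435)) = 20, since 20^2 = 400 <= 435 < 441 = 21^2.
Iterate m_{i+1} = d_i*a_i - m_i, d_{i+1} = (435 - m_{i+1}^2)/d_i, a_{i+1} = floor((a_0 + m_{i+1})/d_{i+1}):
  m_1 = 1*20 - 0 = 20, d_1 = (435 - 20^2)/1 = 35/1 = 35, a_1 = floor((20 + 20)/35) = 1.
  m_2 = 35*1 - 20 = 15, d_2 = (435 - 15^2)/35 = 210/35 = 6, a_2 = floor((20 + 15)/6) = 5.
  m_3 = 6*5 - 15 = 15, d_3 = (435 - 15^2)/6 = 210/6 = 35, a_3 = floor((20 + 15)/35) = 1.
  m_4 = 35*1 - 15 = 20, d_4 = (435 - 20^2)/35 = 35/35 = 1, a_4 = floor((20 + 20)/1) = 40.
  m_5 = 1*40 - 20 = 20, d_5 = (435 - 20^2)/1 = 35/1 = 35: (m_5, d_5) = (m_1, d_1) = (20, 35), so from here the quotients repeat a_1, ..., a_4; the period length is 4.
Hence the expansion of sqrt(435) is a_0 = 20 followed by the repeating block 1, 5, 1, 40 (period 4).

[20; (1, 5, 1, 40)]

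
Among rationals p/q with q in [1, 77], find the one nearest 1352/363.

Expand x = 1352/363 as a continued fraction with the Euclidean algorithm:
  1352 = 3*363 + 263, so a_0 = 3.
  363 = 1*263 + 100, so a_1 = 1.
  263 = 2*100 + 63, so a_2 = 2.
  100 = 1*63 + 37, so a_3 = 1.
  63 = 1*37 + 26, so a_4 = 1.
  37 = 1*26 + 11, so a_5 = 1.
  26 = 2*11 + 4, so a_6 = 2.
  11 = 2*4 + 3, so a_7 = 2.
  4 = 1*3 + 1, so a_8 = 1.
  3 = 3*1 + 0, so a_9 = 3.
so x = [3; 1, 2, 1, 1, 1, 2, 2, 1, 3].
Convergents (p_i = a_i*p_{i-1} + p_{i-2}, q_i = a_i*q_{i-1} + q_{i-2} with p_{-2}=0, p_{-1}=1, q_{-2}=1, q_{-1}=0), until the denominator exceeds 77:
  i=0: a_0=3, p_0 = 3*1 + 0 = 3, q_0 = 3*0 + 1 = 1.
  i=1: a_1=1, p_1 = 1*3 + 1 = 4, q_1 = 1*1 + 0 = 1.
  i=2: a_2=2, p_2 = 2*4 + 3 = 11, q_2 = 2*1 + 1 = 3.
  i=3: a_3=1, p_3 = 1*11 + 4 = 15, q_3 = 1*3 + 1 = 4.
  i=4: a_4=1, p_4 = 1*15 + 11 = 26, q_4 = 1*4 + 3 = 7.
  i=5: a_5=1, p_5 = 1*26 + 15 = 41, q_5 = 1*7 + 4 = 11.
  i=6: a_6=2, p_6 = 2*41 + 26 = 108, q_6 = 2*11 + 7 = 29.
  i=7: a_7=2, p_7 = 2*108 + 41 = 257, q_7 = 2*29 + 11 = 69.
  i=8: a_8=1, p_8 = 1*257 + 108 = 365, q_8 = 1*69 + 29 = 98.
q_8 = 98 > 77, so the last convergent with denominator <= 77 is p_7/q_7 = 257/69.
The closest fraction with denominator <= 77 is either p_7/q_7 or the intermediate fraction (k*p_7 + p_6)/(k*q_7 + q_6) with the largest k >= 1 whose denominator stays <= 77; these approach x as k grows, and every other convergent or intermediate fraction in range is farther away.
Largest k: floor((77 - q_6)/q_7) = floor((77 - 29)/69) = 0.
Since k = 0, no intermediate fraction beyond p_7/q_7 has denominator <= 77, so the convergent 257/69 is the closest (its error is |1352*69 - 257*363|/(363*69) = 3/25047).

257/69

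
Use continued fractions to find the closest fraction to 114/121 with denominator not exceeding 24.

Expand x = 114/121 as a continued fraction with the Euclidean algorithm:
  114 = 0*121 + 114, so a_0 = 0.
  121 = 1*114 + 7, so a_1 = 1.
  114 = 16*7 + 2, so a_2 = 16.
  7 = 3*2 + 1, so a_3 = 3.
  2 = 2*1 + 0, so a_4 = 2.
so x = [0; 1, 16, 3, 2].
Convergents (p_i = a_i*p_{i-1} + p_{i-2}, q_i = a_i*q_{i-1} + q_{i-2} with p_{-2}=0, p_{-1}=1, q_{-2}=1, q_{-1}=0), until the denominator exceeds 24:
  i=0: a_0=0, p_0 = 0*1 + 0 = 0, q_0 = 0*0 + 1 = 1.
  i=1: a_1=1, p_1 = 1*0 + 1 = 1, q_1 = 1*1 + 0 = 1.
  i=2: a_2=16, p_2 = 16*1 + 0 = 16, q_2 = 16*1 + 1 = 17.
  i=3: a_3=3, p_3 = 3*16 + 1 = 49, q_3 = 3*17 + 1 = 52.
q_3 = 52 > 24, so the last convergent with denominator <= 24 is p_2/q_2 = 16/17.
The closest fraction with denominator <= 24 is either p_2/q_2 or the intermediate fraction (k*p_2 + p_1)/(k*q_2 + q_1) with the largest k >= 1 whose denominator stays <= 24; these approach x as k grows, and every other convergent or intermediate fraction in range is farther away.
Largest k: floor((24 - q_1)/q_2) = floor((24 - 1)/17) = 1.
That gives (1*16 + 1)/(1*17 + 1) = 17/18.
Compare the errors: |x - 16/17| = |114*17 - 16*121|/(121*17) = 2/2057, and |x - 17/18| = |114*18 - 17*121|/(121*18) = 5/2178.
Cross-multiplying, 2*2178 = 4356 < 10285 = 5*2057, so 2/2057 is smaller: the convergent 16/17 is closer to x than 17/18.

16/17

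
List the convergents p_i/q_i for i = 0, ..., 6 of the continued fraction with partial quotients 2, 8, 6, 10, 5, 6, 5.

Using the convergent recurrence p_i = a_i*p_{i-1} + p_{i-2}, q_i = a_i*q_{i-1} + q_{i-2} with p_{-2}=0, p_{-1}=1, q_{-2}=1, q_{-1}=0:
  i=0: a_0=2, p_0 = 2*1 + 0 = 2, q_0 = 2*0 + 1 = 1.
  i=1: a_1=8, p_1 = 8*2 + 1 = 17, q_1 = 8*1 + 0 = 8.
  i=2: a_2=6, p_2 = 6*17 + 2 = 104, q_2 = 6*8 + 1 = 49.
  i=3: a_3=10, p_3 = 10*104 + 17 = 1057, q_3 = 10*49 + 8 = 498.
  i=4: a_4=5, p_4 = 5*1057 + 104 = 5389, q_4 = 5*498 + 49 = 2539.
  i=5: a_5=6, p_5 = 6*5389 + 1057 = 33391, q_5 = 6*2539 + 498 = 15732.
  i=6: a_6=5, p_6 = 5*33391 + 5389 = 172344, q_6 = 5*15732 + 2539 = 81199.

2/1, 17/8, 104/49, 1057/498, 5389/2539, 33391/15732, 172344/81199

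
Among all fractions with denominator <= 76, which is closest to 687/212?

Expand x = 687/212 as a continued fraction with the Euclidean algorithm:
  687 = 3*212 + 51, so a_0 = 3.
  212 = 4*51 + 8, so a_1 = 4.
  51 = 6*8 + 3, so a_2 = 6.
  8 = 2*3 + 2, so a_3 = 2.
  3 = 1*2 + 1, so a_4 = 1.
  2 = 2*1 + 0, so a_5 = 2.
so x = [3; 4, 6, 2, 1, 2].
Convergents (p_i = a_i*p_{i-1} + p_{i-2}, q_i = a_i*q_{i-1} + q_{i-2} with p_{-2}=0, p_{-1}=1, q_{-2}=1, q_{-1}=0), until the denominator exceeds 76:
  i=0: a_0=3, p_0 = 3*1 + 0 = 3, q_0 = 3*0 + 1 = 1.
  i=1: a_1=4, p_1 = 4*3 + 1 = 13, q_1 = 4*1 + 0 = 4.
  i=2: a_2=6, p_2 = 6*13 + 3 = 81, q_2 = 6*4 + 1 = 25.
  i=3: a_3=2, p_3 = 2*81 + 13 = 175, q_3 = 2*25 + 4 = 54.
  i=4: a_4=1, p_4 = 1*175 + 81 = 256, q_4 = 1*54 + 25 = 79.
q_4 = 79 > 76, so the last convergent with denominator <= 76 is p_3/q_3 = 175/54.
The closest fraction with denominator <= 76 is either p_3/q_3 or the intermediate fraction (k*p_3 + p_2)/(k*q_3 + q_2) with the largest k >= 1 whose denominator stays <= 76; these approach x as k grows, and every other convergent or intermediate fraction in range is farther away.
Largest k: floor((76 - q_2)/q_3) = floor((76 - 25)/54) = 0.
Since k = 0, no intermediate fraction beyond p_3/q_3 has denominator <= 76, so the convergent 175/54 is the closest (its error is |687*54 - 175*212|/(212*54) = 2/11448).

175/54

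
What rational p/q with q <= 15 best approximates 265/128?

Expand x = 265/128 as a continued fraction with the Euclidean algorithm:
  265 = 2*128 + 9, so a_0 = 2.
  128 = 14*9 + 2, so a_1 = 14.
  9 = 4*2 + 1, so a_2 = 4.
  2 = 2*1 + 0, so a_3 = 2.
so x = [2; 14, 4, 2].
Convergents (p_i = a_i*p_{i-1} + p_{i-2}, q_i = a_i*q_{i-1} + q_{i-2} with p_{-2}=0, p_{-1}=1, q_{-2}=1, q_{-1}=0), until the denominator exceeds 15:
  i=0: a_0=2, p_0 = 2*1 + 0 = 2, q_0 = 2*0 + 1 = 1.
  i=1: a_1=14, p_1 = 14*2 + 1 = 29, q_1 = 14*1 + 0 = 14.
  i=2: a_2=4, p_2 = 4*29 + 2 = 118, q_2 = 4*14 + 1 = 57.
q_2 = 57 > 15, so the last convergent with denominator <= 15 is p_1/q_1 = 29/14.
The closest fraction with denominator <= 15 is either p_1/q_1 or the intermediate fraction (k*p_1 + p_0)/(k*q_1 + q_0) with the largest k >= 1 whose denominator stays <= 15; these approach x as k grows, and every other convergent or intermediate fraction in range is farther away.
Largest k: floor((15 - q_0)/q_1) = floor((15 - 1)/14) = 1.
That gives (1*29 + 2)/(1*14 + 1) = 31/15.
Compare the errors: |x - 29/14| = |265*14 - 29*128|/(128*14) = 2/1792, and |x - 31/15| = |265*15 - 31*128|/(128*15) = 7/1920.
Cross-multiplying, 2*1920 = 3840 < 12544 = 7*1792, so 2/1792 is smaller: the convergent 29/14 is closer to x than 31/15.

29/14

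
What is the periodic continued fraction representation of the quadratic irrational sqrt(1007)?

[31; (1, 2, 1, 2, 1, 62)]

Write x_i = (sqrt(1007) + m_i)/d_i with (m_0, d_0) = (0, 1). a_0 = floor(sqrt(1007)) = 31, since 31^2 = 961 <= 1007 < 1024 = 32^2.
Iterate m_{i+1} = d_i*a_i - m_i, d_{i+1} = (1007 - m_{i+1}^2)/d_i, a_{i+1} = floor((a_0 + m_{i+1})/d_{i+1}):
  m_1 = 1*31 - 0 = 31, d_1 = (1007 - 31^2)/1 = 46/1 = 46, a_1 = floor((31 + 31)/46) = 1.
  m_2 = 46*1 - 31 = 15, d_2 = (1007 - 15^2)/46 = 782/46 = 17, a_2 = floor((31 + 15)/17) = 2.
  m_3 = 17*2 - 15 = 19, d_3 = (1007 - 19^2)/17 = 646/17 = 38, a_3 = floor((31 + 19)/38) = 1.
  m_4 = 38*1 - 19 = 19, d_4 = (1007 - 19^2)/38 = 646/38 = 17, a_4 = floor((31 + 19)/17) = 2.
  m_5 = 17*2 - 19 = 15, d_5 = (1007 - 15^2)/17 = 782/17 = 46, a_5 = floor((31 + 15)/46) = 1.
  m_6 = 46*1 - 15 = 31, d_6 = (1007 - 31^2)/46 = 46/46 = 1, a_6 = floor((31 + 31)/1) = 62.
  m_7 = 1*62 - 31 = 31, d_7 = (1007 - 31^2)/1 = 46/1 = 46: (m_7, d_7) = (m_1, d_1) = (31, 46), so from here the quotients repeat a_1, ..., a_6; the period length is 6.
Hence the expansion of sqrt(1007) is a_0 = 31 followed by the repeating block 1, 2, 1, 2, 1, 62 (period 6).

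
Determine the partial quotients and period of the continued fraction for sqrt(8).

[2; (1, 4)]

Write x_i = (sqrt(8) + m_i)/d_i with (m_0, d_0) = (0, 1). a_0 = floor(sqrt(8)) = 2, since 2^2 = 4 <= 8 < 9 = 3^2.
Iterate m_{i+1} = d_i*a_i - m_i, d_{i+1} = (8 - m_{i+1}^2)/d_i, a_{i+1} = floor((a_0 + m_{i+1})/d_{i+1}):
  m_1 = 1*2 - 0 = 2, d_1 = (8 - 2^2)/1 = 4/1 = 4, a_1 = floor((2 + 2)/4) = 1.
  m_2 = 4*1 - 2 = 2, d_2 = (8 - 2^2)/4 = 4/4 = 1, a_2 = floor((2 + 2)/1) = 4.
  m_3 = 1*4 - 2 = 2, d_3 = (8 - 2^2)/1 = 4/1 = 4: (m_3, d_3) = (m_1, d_1) = (2, 4), so from here the quotients repeat a_1, a_2; the period length is 2.
Hence the expansion of sqrt(8) is a_0 = 2 followed by the repeating block 1, 4 (period 2).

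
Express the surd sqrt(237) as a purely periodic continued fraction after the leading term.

Write x_i = (sqrt(237) + m_i)/d_i with (m_0, d_0) = (0, 1). a_0 = floor(sqrt(237)) = 15, since 15^2 = 225 <= 237 < 256 = 16^2.
Iterate m_{i+1} = d_i*a_i - m_i, d_{i+1} = (237 - m_{i+1}^2)/d_i, a_{i+1} = floor((a_0 + m_{i+1})/d_{i+1}):
  m_1 = 1*15 - 0 = 15, d_1 = (237 - 15^2)/1 = 12/1 = 12, a_1 = floor((15 + 15)/12) = 2.
  m_2 = 12*2 - 15 = 9, d_2 = (237 - 9^2)/12 = 156/12 = 13, a_2 = floor((15 + 9)/13) = 1.
  m_3 = 13*1 - 9 = 4, d_3 = (237 - 4^2)/13 = 221/13 = 17, a_3 = floor((15 + 4)/17) = 1.
  m_4 = 17*1 - 4 = 13, d_4 = (237 - 13^2)/17 = 68/17 = 4, a_4 = floor((15 + 13)/4) = 7.
  m_5 = 4*7 - 13 = 15, d_5 = (237 - 15^2)/4 = 12/4 = 3, a_5 = floor((15 + 15)/3) = 10.
  m_6 = 3*10 - 15 = 15, d_6 = (237 - 15^2)/3 = 12/3 = 4, a_6 = floor((15 + 15)/4) = 7.
  m_7 = 4*7 - 15 = 13, d_7 = (237 - 13^2)/4 = 68/4 = 17, a_7 = floor((15 + 13)/17) = 1.
  m_8 = 17*1 - 13 = 4, d_8 = (237 - 4^2)/17 = 221/17 = 13, a_8 = floor((15 + 4)/13) = 1.
  m_9 = 13*1 - 4 = 9, d_9 = (237 - 9^2)/13 = 156/13 = 12, a_9 = floor((15 + 9)/12) = 2.
  m_10 = 12*2 - 9 = 15, d_10 = (237 - 15^2)/12 = 12/12 = 1, a_10 = floor((15 + 15)/1) = 30.
  m_11 = 1*30 - 15 = 15, d_11 = (237 - 15^2)/1 = 12/1 = 12: (m_11, d_11) = (m_1, d_1) = (15, 12), so from here the quotients repeat a_1, ..., a_10; the period length is 10.
Hence the expansion of sqrt(237) is a_0 = 15 followed by the repeating block 2, 1, 1, 7, 10, 7, 1, 1, 2, 30 (period 10).

[15; (2, 1, 1, 7, 10, 7, 1, 1, 2, 30)]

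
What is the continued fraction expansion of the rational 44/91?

Run the Euclidean algorithm on 44 and 91; the successive quotients are the partial quotients a_0, a_1, ... (each step inverts the fractional part left over by the previous one):
  44 = 0*91 + 44, so a_0 = 0.
  91 = 2*44 + 3, so a_1 = 2.
  44 = 14*3 + 2, so a_2 = 14.
  3 = 1*2 + 1, so a_3 = 1.
  2 = 2*1 + 0, so a_4 = 2.
The remainder reaches 0 after 5 divisions, so the expansion has 5 partial quotients, read off in order.

[0; 2, 14, 1, 2]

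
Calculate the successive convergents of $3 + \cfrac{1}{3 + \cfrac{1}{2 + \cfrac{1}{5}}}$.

Using the convergent recurrence p_i = a_i*p_{i-1} + p_{i-2}, q_i = a_i*q_{i-1} + q_{i-2} with p_{-2}=0, p_{-1}=1, q_{-2}=1, q_{-1}=0:
  i=0: a_0=3, p_0 = 3*1 + 0 = 3, q_0 = 3*0 + 1 = 1.
  i=1: a_1=3, p_1 = 3*3 + 1 = 10, q_1 = 3*1 + 0 = 3.
  i=2: a_2=2, p_2 = 2*10 + 3 = 23, q_2 = 2*3 + 1 = 7.
  i=3: a_3=5, p_3 = 5*23 + 10 = 125, q_3 = 5*7 + 3 = 38.

3/1, 10/3, 23/7, 125/38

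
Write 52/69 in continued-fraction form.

[0; 1, 3, 17]

Run the Euclidean algorithm on 52 and 69; the successive quotients are the partial quotients a_0, a_1, ... (each step inverts the fractional part left over by the previous one):
  52 = 0*69 + 52, so a_0 = 0.
  69 = 1*52 + 17, so a_1 = 1.
  52 = 3*17 + 1, so a_2 = 3.
  17 = 17*1 + 0, so a_3 = 17.
The remainder reaches 0 after 4 divisions, so the expansion has 4 partial quotients, read off in order.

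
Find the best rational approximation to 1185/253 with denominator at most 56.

Expand x = 1185/253 as a continued fraction with the Euclidean algorithm:
  1185 = 4*253 + 173, so a_0 = 4.
  253 = 1*173 + 80, so a_1 = 1.
  173 = 2*80 + 13, so a_2 = 2.
  80 = 6*13 + 2, so a_3 = 6.
  13 = 6*2 + 1, so a_4 = 6.
  2 = 2*1 + 0, so a_5 = 2.
so x = [4; 1, 2, 6, 6, 2].
Convergents (p_i = a_i*p_{i-1} + p_{i-2}, q_i = a_i*q_{i-1} + q_{i-2} with p_{-2}=0, p_{-1}=1, q_{-2}=1, q_{-1}=0), until the denominator exceeds 56:
  i=0: a_0=4, p_0 = 4*1 + 0 = 4, q_0 = 4*0 + 1 = 1.
  i=1: a_1=1, p_1 = 1*4 + 1 = 5, q_1 = 1*1 + 0 = 1.
  i=2: a_2=2, p_2 = 2*5 + 4 = 14, q_2 = 2*1 + 1 = 3.
  i=3: a_3=6, p_3 = 6*14 + 5 = 89, q_3 = 6*3 + 1 = 19.
  i=4: a_4=6, p_4 = 6*89 + 14 = 548, q_4 = 6*19 + 3 = 117.
q_4 = 117 > 56, so the last convergent with denominator <= 56 is p_3/q_3 = 89/19.
The closest fraction with denominator <= 56 is either p_3/q_3 or the intermediate fraction (k*p_3 + p_2)/(k*q_3 + q_2) with the largest k >= 1 whose denominator stays <= 56; these approach x as k grows, and every other convergent or intermediate fraction in range is farther away.
Largest k: floor((56 - q_2)/q_3) = floor((56 - 3)/19) = 2.
That gives (2*89 + 14)/(2*19 + 3) = 192/41.
Compare the errors: |x - 89/19| = |1185*19 - 89*253|/(253*19) = 2/4807, and |x - 192/41| = |1185*41 - 192*253|/(253*41) = 9/10373.
Cross-multiplying, 2*10373 = 20746 < 43263 = 9*4807, so 2/4807 is smaller: the convergent 89/19 is closer to x than 192/41.

89/19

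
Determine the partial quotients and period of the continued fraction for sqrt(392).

Write x_i = (sqrt(392) + m_i)/d_i with (m_0, d_0) = (0, 1). a_0 = floor(sqrt(392)) = 19, since 19^2 = 361 <= 392 < 400 = 20^2.
Iterate m_{i+1} = d_i*a_i - m_i, d_{i+1} = (392 - m_{i+1}^2)/d_i, a_{i+1} = floor((a_0 + m_{i+1})/d_{i+1}):
  m_1 = 1*19 - 0 = 19, d_1 = (392 - 19^2)/1 = 31/1 = 31, a_1 = floor((19 + 19)/31) = 1.
  m_2 = 31*1 - 19 = 12, d_2 = (392 - 12^2)/31 = 248/31 = 8, a_2 = floor((19 + 12)/8) = 3.
  m_3 = 8*3 - 12 = 12, d_3 = (392 - 12^2)/8 = 248/8 = 31, a_3 = floor((19 + 12)/31) = 1.
  m_4 = 31*1 - 12 = 19, d_4 = (392 - 19^2)/31 = 31/31 = 1, a_4 = floor((19 + 19)/1) = 38.
  m_5 = 1*38 - 19 = 19, d_5 = (392 - 19^2)/1 = 31/1 = 31: (m_5, d_5) = (m_1, d_1) = (19, 31), so from here the quotients repeat a_1, ..., a_4; the period length is 4.
Hence the expansion of sqrt(392) is a_0 = 19 followed by the repeating block 1, 3, 1, 38 (period 4).

[19; (1, 3, 1, 38)]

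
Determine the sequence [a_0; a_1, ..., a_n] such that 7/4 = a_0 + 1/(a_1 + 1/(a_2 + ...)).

Run the Euclidean algorithm on 7 and 4; the successive quotients are the partial quotients a_0, a_1, ... (each step inverts the fractional part left over by the previous one):
  7 = 1*4 + 3, so a_0 = 1.
  4 = 1*3 + 1, so a_1 = 1.
  3 = 3*1 + 0, so a_2 = 3.
The remainder reaches 0 after 3 divisions, so the expansion has 3 partial quotients, read off in order.

[1; 1, 3]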